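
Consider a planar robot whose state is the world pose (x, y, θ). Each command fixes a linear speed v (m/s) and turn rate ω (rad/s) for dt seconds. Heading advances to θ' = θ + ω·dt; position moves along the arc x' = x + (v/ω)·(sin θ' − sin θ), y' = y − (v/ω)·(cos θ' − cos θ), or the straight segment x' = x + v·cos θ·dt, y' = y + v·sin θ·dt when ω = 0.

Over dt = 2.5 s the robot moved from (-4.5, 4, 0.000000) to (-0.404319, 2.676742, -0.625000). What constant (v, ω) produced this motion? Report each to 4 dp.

Δθ = -0.625000 − 0.000000 = -0.625000
ω = Δθ/dt = -0.625000/2.5 = -0.2500
R = Δx/(sin θ' − sin θ) = -7.0000
v = R·ω = -7.0000·-0.2500 = 1.7500

v = 1.7500, ω = -0.2500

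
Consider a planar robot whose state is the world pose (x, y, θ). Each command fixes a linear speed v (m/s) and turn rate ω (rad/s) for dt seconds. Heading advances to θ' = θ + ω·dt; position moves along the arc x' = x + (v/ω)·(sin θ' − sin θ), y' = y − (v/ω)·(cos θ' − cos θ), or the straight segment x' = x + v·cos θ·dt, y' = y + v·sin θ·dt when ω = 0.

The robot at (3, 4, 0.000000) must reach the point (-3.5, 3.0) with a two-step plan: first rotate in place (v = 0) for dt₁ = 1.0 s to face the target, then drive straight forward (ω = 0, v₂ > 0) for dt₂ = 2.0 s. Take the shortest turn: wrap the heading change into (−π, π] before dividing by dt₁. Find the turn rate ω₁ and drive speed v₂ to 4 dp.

heading to target = atan2(3−4, -3.5−3) = -2.9889
Δθ = wrap(-2.9889 − 0.0000) = -2.9889; ω₁ = Δθ/dt₁ = -2.9889
distance = √((-3.5−3)² + (3−4)²) = 6.5765; v₂ = distance/dt₂ = 3.2882

ω₁ = -2.9889, v₂ = 3.2882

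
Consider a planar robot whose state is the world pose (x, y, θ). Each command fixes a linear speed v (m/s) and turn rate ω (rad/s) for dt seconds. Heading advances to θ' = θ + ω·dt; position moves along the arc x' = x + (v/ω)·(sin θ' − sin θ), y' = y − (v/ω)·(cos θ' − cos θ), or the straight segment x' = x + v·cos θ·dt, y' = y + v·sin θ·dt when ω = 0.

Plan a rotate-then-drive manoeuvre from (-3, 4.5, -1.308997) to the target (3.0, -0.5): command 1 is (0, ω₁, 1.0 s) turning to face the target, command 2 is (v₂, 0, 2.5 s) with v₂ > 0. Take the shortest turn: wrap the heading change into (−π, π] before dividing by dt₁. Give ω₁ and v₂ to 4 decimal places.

heading to target = atan2(-0.5−4.5, 3−-3) = -0.6947
Δθ = wrap(-0.6947 − -1.3090) = 0.6143; ω₁ = Δθ/dt₁ = 0.6143
distance = √((3−-3)² + (-0.5−4.5)²) = 7.8102; v₂ = distance/dt₂ = 3.1241

ω₁ = 0.6143, v₂ = 3.1241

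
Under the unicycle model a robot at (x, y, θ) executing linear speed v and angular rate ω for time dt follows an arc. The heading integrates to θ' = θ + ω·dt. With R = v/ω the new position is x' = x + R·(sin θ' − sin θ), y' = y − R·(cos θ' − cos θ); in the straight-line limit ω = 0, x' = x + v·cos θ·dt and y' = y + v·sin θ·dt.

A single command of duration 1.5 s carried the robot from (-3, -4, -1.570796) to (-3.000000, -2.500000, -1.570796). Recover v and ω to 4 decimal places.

Δθ = -1.570796 − -1.570796 = 0.000000
ω = Δθ/dt = 0.000000/1.5 = 0.0000
ω = 0 → v = (Δx·cos θ + Δy·sin θ)/dt = -1.0000

v = -1.0000, ω = 0.0000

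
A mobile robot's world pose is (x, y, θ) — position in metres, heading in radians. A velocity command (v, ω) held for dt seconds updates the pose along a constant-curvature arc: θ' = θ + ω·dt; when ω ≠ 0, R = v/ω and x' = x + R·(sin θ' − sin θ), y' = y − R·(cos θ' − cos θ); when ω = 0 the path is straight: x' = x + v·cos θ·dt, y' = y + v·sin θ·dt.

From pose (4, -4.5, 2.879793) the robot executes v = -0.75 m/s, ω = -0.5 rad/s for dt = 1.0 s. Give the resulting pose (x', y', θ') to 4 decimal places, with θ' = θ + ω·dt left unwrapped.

(4.6471, -4.8635, 2.3798)

θ' = 2.8798 + -0.5·1.0 = 2.3798
R = v/ω = -0.75/-0.5 = 1.5000
x' = 4 + 1.5000·(sin 2.3798 − sin 2.8798) = 4.6471
y' = -4.5 − 1.5000·(cos 2.3798 − cos 2.8798) = -4.8635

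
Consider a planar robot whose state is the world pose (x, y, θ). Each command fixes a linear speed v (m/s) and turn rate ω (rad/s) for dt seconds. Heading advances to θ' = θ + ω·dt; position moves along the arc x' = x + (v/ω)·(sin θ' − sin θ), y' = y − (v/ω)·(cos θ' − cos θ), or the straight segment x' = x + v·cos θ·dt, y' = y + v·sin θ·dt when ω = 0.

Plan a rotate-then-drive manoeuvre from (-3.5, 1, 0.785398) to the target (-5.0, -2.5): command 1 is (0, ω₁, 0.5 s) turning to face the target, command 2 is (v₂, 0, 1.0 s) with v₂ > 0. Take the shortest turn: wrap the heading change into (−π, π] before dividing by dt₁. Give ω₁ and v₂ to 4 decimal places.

ω₁ = -5.5222, v₂ = 3.8079

heading to target = atan2(-2.5−1, -5−-3.5) = -1.9757
Δθ = wrap(-1.9757 − 0.7854) = -2.7611; ω₁ = Δθ/dt₁ = -5.5222
distance = √((-5−-3.5)² + (-2.5−1)²) = 3.8079; v₂ = distance/dt₂ = 3.8079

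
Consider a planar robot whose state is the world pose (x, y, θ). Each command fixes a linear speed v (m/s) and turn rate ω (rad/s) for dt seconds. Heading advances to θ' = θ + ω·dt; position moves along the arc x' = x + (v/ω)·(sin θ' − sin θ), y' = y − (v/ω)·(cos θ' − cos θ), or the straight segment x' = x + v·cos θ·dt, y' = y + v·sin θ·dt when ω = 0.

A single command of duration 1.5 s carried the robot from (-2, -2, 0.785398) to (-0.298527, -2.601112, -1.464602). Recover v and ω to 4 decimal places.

v = 1.5000, ω = -1.5000

Δθ = -1.464602 − 0.785398 = -2.250000
ω = Δθ/dt = -2.250000/1.5 = -1.5000
R = Δx/(sin θ' − sin θ) = -1.0000
v = R·ω = -1.0000·-1.5000 = 1.5000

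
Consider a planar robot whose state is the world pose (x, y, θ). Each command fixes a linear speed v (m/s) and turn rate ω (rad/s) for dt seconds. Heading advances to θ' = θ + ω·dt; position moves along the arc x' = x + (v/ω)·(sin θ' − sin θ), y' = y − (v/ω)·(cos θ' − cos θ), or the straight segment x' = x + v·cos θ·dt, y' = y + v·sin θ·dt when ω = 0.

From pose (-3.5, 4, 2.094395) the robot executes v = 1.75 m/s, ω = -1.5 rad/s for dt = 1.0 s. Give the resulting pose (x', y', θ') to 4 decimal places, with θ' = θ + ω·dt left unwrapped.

θ' = 2.0944 + -1.5·1.0 = 0.5944
R = v/ω = 1.75/-1.5 = -1.1667
x' = -3.5 + -1.1667·(sin 0.5944 − sin 2.0944) = -3.1430
y' = 4 − -1.1667·(cos 0.5944 − cos 2.0944) = 5.5499

(-3.1430, 5.5499, 0.5944)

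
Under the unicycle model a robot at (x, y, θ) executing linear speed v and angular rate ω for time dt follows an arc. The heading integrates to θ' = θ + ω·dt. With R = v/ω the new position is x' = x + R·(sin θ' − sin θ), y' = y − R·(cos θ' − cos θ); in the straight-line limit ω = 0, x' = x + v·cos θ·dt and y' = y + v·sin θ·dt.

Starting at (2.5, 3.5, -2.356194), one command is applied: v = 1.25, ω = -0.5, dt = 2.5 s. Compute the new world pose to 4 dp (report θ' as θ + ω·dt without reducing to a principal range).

(-0.3879, 3.0328, -3.6062)

θ' = -2.3562 + -0.5·2.5 = -3.6062
R = v/ω = 1.25/-0.5 = -2.5000
x' = 2.5 + -2.5000·(sin -3.6062 − sin -2.3562) = -0.3879
y' = 3.5 − -2.5000·(cos -3.6062 − cos -2.3562) = 3.0328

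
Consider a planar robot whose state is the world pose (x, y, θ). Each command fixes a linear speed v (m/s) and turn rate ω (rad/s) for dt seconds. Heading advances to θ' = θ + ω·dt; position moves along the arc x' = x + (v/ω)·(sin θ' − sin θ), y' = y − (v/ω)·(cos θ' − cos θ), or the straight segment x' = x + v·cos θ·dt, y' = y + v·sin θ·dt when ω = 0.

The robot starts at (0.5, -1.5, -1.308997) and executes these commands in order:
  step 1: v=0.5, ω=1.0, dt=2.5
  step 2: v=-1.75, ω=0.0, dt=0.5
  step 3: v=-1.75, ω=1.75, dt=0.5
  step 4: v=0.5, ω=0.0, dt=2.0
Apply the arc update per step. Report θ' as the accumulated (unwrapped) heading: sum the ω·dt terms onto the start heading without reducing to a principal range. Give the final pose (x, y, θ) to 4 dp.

(0.6966, -2.3347, 2.0660)

step 1: θ'=1.1910 (R=0.5000) → pose (1.4473, -1.5560, 1.1910)
step 2: θ'=1.1910 (straight) → pose (1.1229, -2.3686, 1.1910)
step 3: θ'=2.0660 (R=-1.0000) → pose (1.1718, -3.2145, 2.0660)
step 4: θ'=2.0660 (straight) → pose (0.6966, -2.3347, 2.0660)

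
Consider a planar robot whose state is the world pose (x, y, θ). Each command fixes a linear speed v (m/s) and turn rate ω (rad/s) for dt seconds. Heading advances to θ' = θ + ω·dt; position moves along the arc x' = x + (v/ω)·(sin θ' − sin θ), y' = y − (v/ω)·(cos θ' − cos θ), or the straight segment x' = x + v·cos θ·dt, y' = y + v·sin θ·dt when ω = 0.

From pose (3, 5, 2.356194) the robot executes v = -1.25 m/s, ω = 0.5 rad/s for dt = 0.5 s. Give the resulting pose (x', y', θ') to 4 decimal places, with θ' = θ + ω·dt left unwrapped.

(3.4923, 4.6176, 2.6062)

θ' = 2.3562 + 0.5·0.5 = 2.6062
R = v/ω = -1.25/0.5 = -2.5000
x' = 3 + -2.5000·(sin 2.6062 − sin 2.3562) = 3.4923
y' = 5 − -2.5000·(cos 2.6062 − cos 2.3562) = 4.6176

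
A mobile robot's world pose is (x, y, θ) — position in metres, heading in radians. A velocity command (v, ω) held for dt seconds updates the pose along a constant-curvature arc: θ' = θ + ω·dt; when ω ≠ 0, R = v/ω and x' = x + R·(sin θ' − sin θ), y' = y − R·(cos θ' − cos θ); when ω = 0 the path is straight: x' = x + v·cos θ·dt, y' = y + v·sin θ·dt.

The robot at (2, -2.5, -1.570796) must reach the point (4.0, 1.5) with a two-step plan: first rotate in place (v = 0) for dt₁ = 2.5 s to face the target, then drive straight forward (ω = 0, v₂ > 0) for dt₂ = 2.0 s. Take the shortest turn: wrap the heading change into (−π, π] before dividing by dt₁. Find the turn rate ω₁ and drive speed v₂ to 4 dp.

heading to target = atan2(1.5−-2.5, 4−2) = 1.1071
Δθ = wrap(1.1071 − -1.5708) = 2.6779; ω₁ = Δθ/dt₁ = 1.0712
distance = √((4−2)² + (1.5−-2.5)²) = 4.4721; v₂ = distance/dt₂ = 2.2361

ω₁ = 1.0712, v₂ = 2.2361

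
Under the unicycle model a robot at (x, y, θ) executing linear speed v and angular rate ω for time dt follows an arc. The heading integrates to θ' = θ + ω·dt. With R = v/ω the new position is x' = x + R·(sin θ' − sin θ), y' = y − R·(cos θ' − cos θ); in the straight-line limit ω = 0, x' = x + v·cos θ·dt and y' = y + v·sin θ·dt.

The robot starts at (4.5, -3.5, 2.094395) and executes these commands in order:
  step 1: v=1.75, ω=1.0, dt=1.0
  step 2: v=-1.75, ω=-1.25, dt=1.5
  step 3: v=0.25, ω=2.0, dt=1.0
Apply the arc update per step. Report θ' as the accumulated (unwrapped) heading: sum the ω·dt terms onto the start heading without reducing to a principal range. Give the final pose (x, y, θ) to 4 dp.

(4.1883, -4.3396, 3.2194)

step 1: θ'=3.0944 (R=1.7500) → pose (3.0670, -2.6269, 3.0944)
step 2: θ'=1.2194 (R=1.4000) → pose (4.3154, -4.5073, 1.2194)
step 3: θ'=3.2194 (R=0.1250) → pose (4.1883, -4.3396, 3.2194)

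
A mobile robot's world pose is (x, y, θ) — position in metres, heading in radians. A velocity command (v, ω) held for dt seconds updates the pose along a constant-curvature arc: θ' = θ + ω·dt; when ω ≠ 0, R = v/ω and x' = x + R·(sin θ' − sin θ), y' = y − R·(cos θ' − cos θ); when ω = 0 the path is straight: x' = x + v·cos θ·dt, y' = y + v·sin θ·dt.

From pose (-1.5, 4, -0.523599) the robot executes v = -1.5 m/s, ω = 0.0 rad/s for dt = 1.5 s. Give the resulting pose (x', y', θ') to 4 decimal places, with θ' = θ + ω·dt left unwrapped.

(-3.4486, 5.1250, -0.5236)

θ' = -0.5236 + 0.0·1.5 = -0.5236
ω = 0 → straight: x' = -1.5 + -1.5·cos(-0.5236)·1.5 = -3.4486
y' = 4 + -1.5·sin(-0.5236)·1.5 = 5.1250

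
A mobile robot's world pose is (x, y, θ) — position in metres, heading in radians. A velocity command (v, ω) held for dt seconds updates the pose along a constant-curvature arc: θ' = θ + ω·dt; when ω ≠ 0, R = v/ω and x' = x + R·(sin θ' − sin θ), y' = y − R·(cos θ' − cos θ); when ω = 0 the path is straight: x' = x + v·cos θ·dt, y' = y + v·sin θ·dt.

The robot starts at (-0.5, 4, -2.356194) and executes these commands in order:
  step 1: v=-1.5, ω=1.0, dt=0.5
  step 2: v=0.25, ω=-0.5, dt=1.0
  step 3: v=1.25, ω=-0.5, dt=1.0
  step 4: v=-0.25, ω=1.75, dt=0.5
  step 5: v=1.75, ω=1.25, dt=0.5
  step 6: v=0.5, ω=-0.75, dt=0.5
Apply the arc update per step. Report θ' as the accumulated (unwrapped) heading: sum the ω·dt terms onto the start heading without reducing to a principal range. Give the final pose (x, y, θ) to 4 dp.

step 1: θ'=-1.8562 (R=-1.5000) → pose (-0.1213, 4.6384, -1.8562)
step 2: θ'=-2.3562 (R=-0.5000) → pose (-0.2476, 4.4256, -2.3562)
step 3: θ'=-2.8562 (R=-2.5000) → pose (-1.3115, 3.7945, -2.8562)
step 4: θ'=-1.9812 (R=-0.1429) → pose (-1.2207, 3.8745, -1.9812)
step 5: θ'=-1.3562 (R=1.4000) → pose (-1.3048, 3.0178, -1.3562)
step 6: θ'=-1.7312 (R=-0.6667) → pose (-1.2981, 2.7694, -1.7312)

(-1.2981, 2.7694, -1.7312)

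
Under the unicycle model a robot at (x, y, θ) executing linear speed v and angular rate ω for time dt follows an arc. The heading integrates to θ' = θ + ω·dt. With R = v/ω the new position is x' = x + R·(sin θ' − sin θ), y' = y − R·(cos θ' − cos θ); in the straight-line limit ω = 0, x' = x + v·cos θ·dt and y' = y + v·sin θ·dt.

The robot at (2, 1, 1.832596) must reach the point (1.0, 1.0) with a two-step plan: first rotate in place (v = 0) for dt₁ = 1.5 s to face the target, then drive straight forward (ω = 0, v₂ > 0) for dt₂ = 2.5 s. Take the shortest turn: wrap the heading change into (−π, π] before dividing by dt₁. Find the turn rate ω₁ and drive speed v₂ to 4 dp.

heading to target = atan2(1−1, 1−2) = 3.1416
Δθ = wrap(3.1416 − 1.8326) = 1.3090; ω₁ = Δθ/dt₁ = 0.8727
distance = √((1−2)² + (1−1)²) = 1.0000; v₂ = distance/dt₂ = 0.4000

ω₁ = 0.8727, v₂ = 0.4000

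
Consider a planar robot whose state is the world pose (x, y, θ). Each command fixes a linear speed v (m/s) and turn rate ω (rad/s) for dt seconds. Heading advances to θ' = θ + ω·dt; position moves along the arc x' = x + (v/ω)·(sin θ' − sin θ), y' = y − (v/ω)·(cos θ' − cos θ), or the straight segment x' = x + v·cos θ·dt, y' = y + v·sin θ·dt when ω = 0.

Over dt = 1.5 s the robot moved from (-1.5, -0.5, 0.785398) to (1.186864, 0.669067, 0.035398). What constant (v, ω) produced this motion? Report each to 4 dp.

Δθ = 0.035398 − 0.785398 = -0.750000
ω = Δθ/dt = -0.750000/1.5 = -0.5000
R = Δx/(sin θ' − sin θ) = -4.0000
v = R·ω = -4.0000·-0.5000 = 2.0000

v = 2.0000, ω = -0.5000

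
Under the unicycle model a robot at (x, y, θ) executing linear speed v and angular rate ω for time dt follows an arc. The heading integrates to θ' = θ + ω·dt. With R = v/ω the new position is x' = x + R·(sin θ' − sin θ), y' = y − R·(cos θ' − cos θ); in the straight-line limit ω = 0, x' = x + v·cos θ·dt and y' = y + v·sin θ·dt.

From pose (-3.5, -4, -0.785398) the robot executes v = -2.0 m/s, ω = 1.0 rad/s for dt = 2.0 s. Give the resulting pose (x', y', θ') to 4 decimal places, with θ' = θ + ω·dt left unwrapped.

(-6.7887, -4.7168, 1.2146)

θ' = -0.7854 + 1.0·2.0 = 1.2146
R = v/ω = -2.0/1.0 = -2.0000
x' = -3.5 + -2.0000·(sin 1.2146 − sin -0.7854) = -6.7887
y' = -4 − -2.0000·(cos 1.2146 − cos -0.7854) = -4.7168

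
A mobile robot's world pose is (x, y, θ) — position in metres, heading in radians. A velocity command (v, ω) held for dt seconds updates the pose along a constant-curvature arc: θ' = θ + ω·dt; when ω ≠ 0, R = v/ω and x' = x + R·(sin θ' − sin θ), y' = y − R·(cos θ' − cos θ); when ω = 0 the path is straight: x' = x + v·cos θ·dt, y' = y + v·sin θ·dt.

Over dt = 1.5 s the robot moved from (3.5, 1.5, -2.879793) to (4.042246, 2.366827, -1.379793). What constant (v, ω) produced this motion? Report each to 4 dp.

v = -0.7500, ω = 1.0000

Δθ = -1.379793 − -2.879793 = 1.500000
ω = Δθ/dt = 1.500000/1.5 = 1.0000
R = −Δy/(cos θ' − cos θ) = -0.7500
v = R·ω = -0.7500·1.0000 = -0.7500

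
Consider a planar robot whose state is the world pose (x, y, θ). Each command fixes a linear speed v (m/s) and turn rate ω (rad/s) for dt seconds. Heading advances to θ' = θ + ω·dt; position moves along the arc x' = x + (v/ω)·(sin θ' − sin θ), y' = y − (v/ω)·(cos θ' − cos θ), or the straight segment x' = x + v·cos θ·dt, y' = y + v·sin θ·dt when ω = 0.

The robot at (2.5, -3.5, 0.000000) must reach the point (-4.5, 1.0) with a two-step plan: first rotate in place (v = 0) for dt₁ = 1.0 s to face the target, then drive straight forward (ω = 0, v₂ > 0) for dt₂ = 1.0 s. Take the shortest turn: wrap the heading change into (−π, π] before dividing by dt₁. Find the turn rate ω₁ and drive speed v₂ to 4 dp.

heading to target = atan2(1−-3.5, -4.5−2.5) = 2.5703
Δθ = wrap(2.5703 − 0.0000) = 2.5703; ω₁ = Δθ/dt₁ = 2.5703
distance = √((-4.5−2.5)² + (1−-3.5)²) = 8.3217; v₂ = distance/dt₂ = 8.3217

ω₁ = 2.5703, v₂ = 8.3217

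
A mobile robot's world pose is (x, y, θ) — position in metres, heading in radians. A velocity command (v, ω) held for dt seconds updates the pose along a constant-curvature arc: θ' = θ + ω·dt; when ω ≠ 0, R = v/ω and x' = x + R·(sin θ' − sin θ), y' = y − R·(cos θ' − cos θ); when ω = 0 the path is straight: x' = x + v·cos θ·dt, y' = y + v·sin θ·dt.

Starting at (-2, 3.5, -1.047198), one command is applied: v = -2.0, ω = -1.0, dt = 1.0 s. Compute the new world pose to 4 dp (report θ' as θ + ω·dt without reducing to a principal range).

θ' = -1.0472 + -1.0·1.0 = -2.0472
R = v/ω = -2.0/-1.0 = 2.0000
x' = -2 + 2.0000·(sin -2.0472 − sin -1.0472) = -2.0453
y' = 3.5 − 2.0000·(cos -2.0472 − cos -1.0472) = 5.4172

(-2.0453, 5.4172, -2.0472)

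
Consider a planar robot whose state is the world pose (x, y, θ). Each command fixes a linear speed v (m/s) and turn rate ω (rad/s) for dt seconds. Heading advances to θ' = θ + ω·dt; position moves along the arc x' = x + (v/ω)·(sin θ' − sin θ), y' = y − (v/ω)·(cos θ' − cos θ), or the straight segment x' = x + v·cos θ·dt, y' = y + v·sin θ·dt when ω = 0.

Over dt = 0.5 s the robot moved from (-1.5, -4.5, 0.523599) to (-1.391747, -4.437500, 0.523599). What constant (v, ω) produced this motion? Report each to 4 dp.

Δθ = 0.523599 − 0.523599 = 0.000000
ω = Δθ/dt = 0.000000/0.5 = 0.0000
ω = 0 → v = (Δx·cos θ + Δy·sin θ)/dt = 0.2500

v = 0.2500, ω = 0.0000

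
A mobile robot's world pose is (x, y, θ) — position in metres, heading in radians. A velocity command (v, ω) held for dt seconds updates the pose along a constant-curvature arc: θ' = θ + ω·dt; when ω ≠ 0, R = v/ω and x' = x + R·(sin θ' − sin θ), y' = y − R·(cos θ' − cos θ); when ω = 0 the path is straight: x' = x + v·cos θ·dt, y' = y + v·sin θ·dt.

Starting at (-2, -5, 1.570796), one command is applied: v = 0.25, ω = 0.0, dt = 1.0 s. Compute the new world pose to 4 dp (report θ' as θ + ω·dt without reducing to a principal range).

(-2.0000, -4.7500, 1.5708)

θ' = 1.5708 + 0.0·1.0 = 1.5708
ω = 0 → straight: x' = -2 + 0.25·cos(1.5708)·1.0 = -2.0000
y' = -5 + 0.25·sin(1.5708)·1.0 = -4.7500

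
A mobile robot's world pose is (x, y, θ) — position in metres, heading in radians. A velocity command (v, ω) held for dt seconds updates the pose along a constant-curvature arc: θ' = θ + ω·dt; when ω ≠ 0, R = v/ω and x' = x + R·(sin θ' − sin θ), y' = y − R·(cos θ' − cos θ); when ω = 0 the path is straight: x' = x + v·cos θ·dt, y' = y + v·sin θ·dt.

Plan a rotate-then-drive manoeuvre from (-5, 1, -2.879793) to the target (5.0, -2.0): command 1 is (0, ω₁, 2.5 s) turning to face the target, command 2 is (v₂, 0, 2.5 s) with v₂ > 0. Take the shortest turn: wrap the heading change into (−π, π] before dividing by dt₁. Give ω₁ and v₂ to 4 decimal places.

ω₁ = 1.0353, v₂ = 4.1761

heading to target = atan2(-2−1, 5−-5) = -0.2915
Δθ = wrap(-0.2915 − -2.8798) = 2.5883; ω₁ = Δθ/dt₁ = 1.0353
distance = √((5−-5)² + (-2−1)²) = 10.4403; v₂ = distance/dt₂ = 4.1761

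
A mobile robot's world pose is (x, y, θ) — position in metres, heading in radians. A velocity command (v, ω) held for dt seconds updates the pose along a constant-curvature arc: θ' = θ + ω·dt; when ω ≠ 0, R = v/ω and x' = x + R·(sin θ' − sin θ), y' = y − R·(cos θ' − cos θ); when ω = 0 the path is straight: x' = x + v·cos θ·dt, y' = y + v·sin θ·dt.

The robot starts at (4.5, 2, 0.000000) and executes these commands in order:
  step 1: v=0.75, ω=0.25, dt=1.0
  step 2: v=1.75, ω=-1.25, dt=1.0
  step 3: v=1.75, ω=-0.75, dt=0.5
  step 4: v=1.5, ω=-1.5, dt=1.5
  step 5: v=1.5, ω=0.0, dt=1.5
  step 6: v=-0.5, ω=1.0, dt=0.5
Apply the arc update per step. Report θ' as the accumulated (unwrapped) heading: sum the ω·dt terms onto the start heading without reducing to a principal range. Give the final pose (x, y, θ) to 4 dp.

(3.8948, 0.5951, -3.1250)

step 1: θ'=0.2500 (R=3.0000) → pose (5.2422, 2.0933, 0.2500)
step 2: θ'=-1.0000 (R=-1.4000) → pose (6.7666, 1.4932, -1.0000)
step 3: θ'=-1.3750 (R=-2.3333) → pose (7.0920, 0.6864, -1.3750)
step 4: θ'=-3.6250 (R=-1.0000) → pose (5.6463, -0.3935, -3.6250)
step 5: θ'=-3.6250 (straight) → pose (3.6541, 0.6523, -3.6250)
step 6: θ'=-3.1250 (R=-0.5000) → pose (3.8948, 0.5951, -3.1250)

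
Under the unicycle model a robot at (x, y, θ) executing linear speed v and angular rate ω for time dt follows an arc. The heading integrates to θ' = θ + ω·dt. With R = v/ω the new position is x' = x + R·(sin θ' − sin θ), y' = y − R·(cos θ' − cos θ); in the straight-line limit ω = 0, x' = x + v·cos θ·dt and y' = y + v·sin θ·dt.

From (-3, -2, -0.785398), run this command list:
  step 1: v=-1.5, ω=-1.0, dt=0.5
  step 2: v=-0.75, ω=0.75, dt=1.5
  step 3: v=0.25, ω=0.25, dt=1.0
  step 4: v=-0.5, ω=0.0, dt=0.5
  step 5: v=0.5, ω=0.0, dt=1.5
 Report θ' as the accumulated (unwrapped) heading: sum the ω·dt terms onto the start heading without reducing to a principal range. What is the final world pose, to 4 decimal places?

step 1: θ'=-1.2854 (R=1.5000) → pose (-3.3787, -1.3616, -1.2854)
step 2: θ'=-0.1604 (R=-1.0000) → pose (-4.1785, -0.6560, -0.1604)
step 3: θ'=0.0896 (R=1.0000) → pose (-3.9293, -0.6648, 0.0896)
step 4: θ'=0.0896 (straight) → pose (-4.1783, -0.6872, 0.0896)
step 5: θ'=0.0896 (straight) → pose (-3.4313, -0.6201, 0.0896)

(-3.4313, -0.6201, 0.0896)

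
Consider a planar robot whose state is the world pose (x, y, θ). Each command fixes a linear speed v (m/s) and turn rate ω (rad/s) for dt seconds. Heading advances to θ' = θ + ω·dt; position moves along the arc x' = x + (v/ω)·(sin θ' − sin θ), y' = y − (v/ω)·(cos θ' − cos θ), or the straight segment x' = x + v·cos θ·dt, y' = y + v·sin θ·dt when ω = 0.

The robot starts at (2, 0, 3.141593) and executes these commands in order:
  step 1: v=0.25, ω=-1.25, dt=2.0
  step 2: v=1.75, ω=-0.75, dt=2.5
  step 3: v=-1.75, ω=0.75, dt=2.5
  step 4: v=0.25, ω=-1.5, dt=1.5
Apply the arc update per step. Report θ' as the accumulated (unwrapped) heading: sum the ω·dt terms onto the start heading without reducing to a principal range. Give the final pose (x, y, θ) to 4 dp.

step 1: θ'=0.6416 (R=-0.2000) → pose (1.8803, 0.3602, 0.6416)
step 2: θ'=-1.2334 (R=-2.3333) → pose (5.4785, -0.7367, -1.2334)
step 3: θ'=0.6416 (R=-2.3333) → pose (1.8803, 0.3602, 0.6416)
step 4: θ'=-1.6084 (R=-0.1667) → pose (2.1466, 0.2204, -1.6084)

(2.1466, 0.2204, -1.6084)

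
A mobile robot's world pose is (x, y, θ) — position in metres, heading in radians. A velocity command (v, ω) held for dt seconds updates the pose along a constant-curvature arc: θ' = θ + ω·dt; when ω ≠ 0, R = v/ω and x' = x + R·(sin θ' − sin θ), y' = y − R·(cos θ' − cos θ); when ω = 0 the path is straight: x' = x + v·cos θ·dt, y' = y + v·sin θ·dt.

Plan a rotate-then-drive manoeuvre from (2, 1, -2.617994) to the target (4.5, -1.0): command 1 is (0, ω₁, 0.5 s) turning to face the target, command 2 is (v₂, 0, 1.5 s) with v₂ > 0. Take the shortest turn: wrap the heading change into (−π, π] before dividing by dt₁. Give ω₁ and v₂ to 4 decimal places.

heading to target = atan2(-1−1, 4.5−2) = -0.6747
Δθ = wrap(-0.6747 − -2.6180) = 1.9433; ω₁ = Δθ/dt₁ = 3.8865
distance = √((4.5−2)² + (-1−1)²) = 3.2016; v₂ = distance/dt₂ = 2.1344

ω₁ = 3.8865, v₂ = 2.1344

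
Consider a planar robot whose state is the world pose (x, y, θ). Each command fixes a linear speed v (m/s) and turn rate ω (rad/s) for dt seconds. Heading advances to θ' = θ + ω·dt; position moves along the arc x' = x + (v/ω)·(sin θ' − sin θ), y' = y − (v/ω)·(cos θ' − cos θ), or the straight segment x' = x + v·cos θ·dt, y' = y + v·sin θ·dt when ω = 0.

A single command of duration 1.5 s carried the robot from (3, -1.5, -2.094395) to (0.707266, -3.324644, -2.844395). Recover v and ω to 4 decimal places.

Δθ = -2.844395 − -2.094395 = -0.750000
ω = Δθ/dt = -0.750000/1.5 = -0.5000
R = Δx/(sin θ' − sin θ) = -4.0000
v = R·ω = -4.0000·-0.5000 = 2.0000

v = 2.0000, ω = -0.5000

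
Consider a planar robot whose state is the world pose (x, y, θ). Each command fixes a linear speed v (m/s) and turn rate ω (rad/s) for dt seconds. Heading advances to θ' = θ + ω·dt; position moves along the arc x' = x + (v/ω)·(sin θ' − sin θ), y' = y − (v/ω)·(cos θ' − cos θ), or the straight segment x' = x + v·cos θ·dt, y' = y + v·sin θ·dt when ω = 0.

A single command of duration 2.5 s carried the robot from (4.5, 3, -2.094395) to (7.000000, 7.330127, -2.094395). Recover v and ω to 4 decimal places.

Δθ = -2.094395 − -2.094395 = 0.000000
ω = Δθ/dt = 0.000000/2.5 = 0.0000
ω = 0 → v = (Δx·cos θ + Δy·sin θ)/dt = -2.0000

v = -2.0000, ω = 0.0000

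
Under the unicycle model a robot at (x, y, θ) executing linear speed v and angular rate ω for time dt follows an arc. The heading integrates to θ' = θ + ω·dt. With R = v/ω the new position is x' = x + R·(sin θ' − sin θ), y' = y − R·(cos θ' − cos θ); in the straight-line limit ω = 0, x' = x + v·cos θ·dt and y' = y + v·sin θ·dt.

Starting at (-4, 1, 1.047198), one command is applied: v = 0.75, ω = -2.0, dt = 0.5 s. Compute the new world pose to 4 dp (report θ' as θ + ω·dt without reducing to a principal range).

(-3.6929, 1.1871, 0.0472)

θ' = 1.0472 + -2.0·0.5 = 0.0472
R = v/ω = 0.75/-2.0 = -0.3750
x' = -4 + -0.3750·(sin 0.0472 − sin 1.0472) = -3.6929
y' = 1 − -0.3750·(cos 0.0472 − cos 1.0472) = 1.1871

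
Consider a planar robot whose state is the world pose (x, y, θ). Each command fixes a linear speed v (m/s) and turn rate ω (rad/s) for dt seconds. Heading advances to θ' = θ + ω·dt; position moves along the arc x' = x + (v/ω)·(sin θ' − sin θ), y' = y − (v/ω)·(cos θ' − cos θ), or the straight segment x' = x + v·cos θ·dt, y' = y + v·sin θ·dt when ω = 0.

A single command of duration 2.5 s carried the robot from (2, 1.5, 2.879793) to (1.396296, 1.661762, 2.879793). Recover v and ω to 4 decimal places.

Δθ = 2.879793 − 2.879793 = 0.000000
ω = Δθ/dt = 0.000000/2.5 = 0.0000
ω = 0 → v = (Δx·cos θ + Δy·sin θ)/dt = 0.2500

v = 0.2500, ω = 0.0000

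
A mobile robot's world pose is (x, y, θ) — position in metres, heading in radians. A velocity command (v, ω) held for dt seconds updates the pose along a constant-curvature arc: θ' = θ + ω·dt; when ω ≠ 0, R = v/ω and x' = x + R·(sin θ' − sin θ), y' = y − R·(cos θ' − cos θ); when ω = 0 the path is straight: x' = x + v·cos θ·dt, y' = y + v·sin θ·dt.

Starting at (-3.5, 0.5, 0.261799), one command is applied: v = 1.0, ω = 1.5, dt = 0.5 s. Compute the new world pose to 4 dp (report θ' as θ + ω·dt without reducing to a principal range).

θ' = 0.2618 + 1.5·0.5 = 1.0118
R = v/ω = 1.0/1.5 = 0.6667
x' = -3.5 + 0.6667·(sin 1.0118 − sin 0.2618) = -3.1074
y' = 0.5 − 0.6667·(cos 1.0118 − cos 0.2618) = 0.7904

(-3.1074, 0.7904, 1.0118)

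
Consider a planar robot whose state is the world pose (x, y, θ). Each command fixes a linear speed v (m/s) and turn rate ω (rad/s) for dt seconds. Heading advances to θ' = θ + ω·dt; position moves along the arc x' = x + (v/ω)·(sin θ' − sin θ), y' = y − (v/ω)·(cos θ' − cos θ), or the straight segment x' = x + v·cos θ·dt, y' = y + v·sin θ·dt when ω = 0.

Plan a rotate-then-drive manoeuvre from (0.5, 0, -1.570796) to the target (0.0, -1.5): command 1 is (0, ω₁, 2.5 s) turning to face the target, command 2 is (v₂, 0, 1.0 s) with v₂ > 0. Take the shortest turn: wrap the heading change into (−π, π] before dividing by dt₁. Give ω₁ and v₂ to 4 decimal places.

ω₁ = -0.1287, v₂ = 1.5811

heading to target = atan2(-1.5−0, 0−0.5) = -1.8925
Δθ = wrap(-1.8925 − -1.5708) = -0.3218; ω₁ = Δθ/dt₁ = -0.1287
distance = √((0−0.5)² + (-1.5−0)²) = 1.5811; v₂ = distance/dt₂ = 1.5811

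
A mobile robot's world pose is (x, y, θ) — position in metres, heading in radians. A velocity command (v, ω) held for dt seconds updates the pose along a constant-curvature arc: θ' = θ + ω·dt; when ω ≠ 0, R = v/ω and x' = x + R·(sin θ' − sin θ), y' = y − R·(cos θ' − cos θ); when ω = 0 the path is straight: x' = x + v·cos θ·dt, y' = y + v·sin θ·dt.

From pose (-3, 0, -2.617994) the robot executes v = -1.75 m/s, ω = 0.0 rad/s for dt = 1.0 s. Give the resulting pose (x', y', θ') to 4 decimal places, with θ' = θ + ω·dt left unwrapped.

θ' = -2.6180 + 0.0·1.0 = -2.6180
ω = 0 → straight: x' = -3 + -1.75·cos(-2.6180)·1.0 = -1.4845
y' = 0 + -1.75·sin(-2.6180)·1.0 = 0.8750

(-1.4845, 0.8750, -2.6180)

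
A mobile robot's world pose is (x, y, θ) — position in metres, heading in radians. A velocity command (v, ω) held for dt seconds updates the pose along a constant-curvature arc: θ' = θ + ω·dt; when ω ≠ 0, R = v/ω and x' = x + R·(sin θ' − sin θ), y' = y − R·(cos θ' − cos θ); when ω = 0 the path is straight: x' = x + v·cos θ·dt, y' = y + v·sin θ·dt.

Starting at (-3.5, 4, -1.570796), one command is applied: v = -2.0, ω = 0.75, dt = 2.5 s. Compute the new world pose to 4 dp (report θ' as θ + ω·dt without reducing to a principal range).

θ' = -1.5708 + 0.75·2.5 = 0.3042
R = v/ω = -2.0/0.75 = -2.6667
x' = -3.5 + -2.6667·(sin 0.3042 − sin -1.5708) = -6.9654
y' = 4 − -2.6667·(cos 0.3042 − cos -1.5708) = 6.5442

(-6.9654, 6.5442, 0.3042)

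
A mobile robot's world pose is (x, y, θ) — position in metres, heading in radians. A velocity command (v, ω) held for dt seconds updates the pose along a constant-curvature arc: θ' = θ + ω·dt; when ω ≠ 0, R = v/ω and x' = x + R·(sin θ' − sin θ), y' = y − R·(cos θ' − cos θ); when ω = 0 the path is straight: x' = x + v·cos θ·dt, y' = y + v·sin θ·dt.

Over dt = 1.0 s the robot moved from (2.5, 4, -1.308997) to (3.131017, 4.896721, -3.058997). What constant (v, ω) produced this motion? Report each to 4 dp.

v = -1.2500, ω = -1.7500

Δθ = -3.058997 − -1.308997 = -1.750000
ω = Δθ/dt = -1.750000/1.0 = -1.7500
R = −Δy/(cos θ' − cos θ) = 0.7143
v = R·ω = 0.7143·-1.7500 = -1.2500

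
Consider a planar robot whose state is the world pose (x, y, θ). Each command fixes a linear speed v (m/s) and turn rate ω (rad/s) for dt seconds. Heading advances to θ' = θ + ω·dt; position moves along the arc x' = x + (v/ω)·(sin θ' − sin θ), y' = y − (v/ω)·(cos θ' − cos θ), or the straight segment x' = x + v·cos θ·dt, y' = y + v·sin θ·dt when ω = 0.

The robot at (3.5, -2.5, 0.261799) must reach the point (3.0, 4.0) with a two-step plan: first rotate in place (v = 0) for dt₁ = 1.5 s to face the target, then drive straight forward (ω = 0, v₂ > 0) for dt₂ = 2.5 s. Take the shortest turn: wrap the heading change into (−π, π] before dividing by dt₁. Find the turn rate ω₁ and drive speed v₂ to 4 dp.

ω₁ = 0.9238, v₂ = 2.6077

heading to target = atan2(4−-2.5, 3−3.5) = 1.6476
Δθ = wrap(1.6476 − 0.2618) = 1.3858; ω₁ = Δθ/dt₁ = 0.9238
distance = √((3−3.5)² + (4−-2.5)²) = 6.5192; v₂ = distance/dt₂ = 2.6077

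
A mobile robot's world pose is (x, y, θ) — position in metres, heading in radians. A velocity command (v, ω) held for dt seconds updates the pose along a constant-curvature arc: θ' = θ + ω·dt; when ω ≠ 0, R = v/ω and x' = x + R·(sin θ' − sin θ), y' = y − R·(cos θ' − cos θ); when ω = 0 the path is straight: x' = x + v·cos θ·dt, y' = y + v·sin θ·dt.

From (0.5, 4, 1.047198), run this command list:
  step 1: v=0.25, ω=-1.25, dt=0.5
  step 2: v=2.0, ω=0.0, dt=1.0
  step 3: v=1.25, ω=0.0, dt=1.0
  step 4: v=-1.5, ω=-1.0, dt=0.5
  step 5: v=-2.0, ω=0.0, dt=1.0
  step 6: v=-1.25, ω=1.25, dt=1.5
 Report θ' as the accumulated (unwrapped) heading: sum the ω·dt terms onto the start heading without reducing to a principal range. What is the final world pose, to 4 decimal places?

(-0.2215, 4.2210, 1.7972)

step 1: θ'=0.4222 (R=-0.2000) → pose (0.5913, 4.0824, 0.4222)
step 2: θ'=0.4222 (straight) → pose (2.4156, 4.9020, 0.4222)
step 3: θ'=0.4222 (straight) → pose (3.5559, 5.4142, 0.4222)
step 4: θ'=-0.0778 (R=1.5000) → pose (2.8246, 5.2870, -0.0778)
step 5: θ'=-0.0778 (straight) → pose (0.8307, 5.4424, -0.0778)
step 6: θ'=1.7972 (R=-1.0000) → pose (-0.2215, 4.2210, 1.7972)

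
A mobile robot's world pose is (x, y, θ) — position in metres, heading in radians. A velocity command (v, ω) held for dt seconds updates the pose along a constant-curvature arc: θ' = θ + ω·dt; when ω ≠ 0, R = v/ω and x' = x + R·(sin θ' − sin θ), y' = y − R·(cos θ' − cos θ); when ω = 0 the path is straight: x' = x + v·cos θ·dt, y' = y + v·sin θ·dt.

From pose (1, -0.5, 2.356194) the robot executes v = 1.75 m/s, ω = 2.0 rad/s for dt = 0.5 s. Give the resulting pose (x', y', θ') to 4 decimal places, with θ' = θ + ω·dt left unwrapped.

θ' = 2.3562 + 2.0·0.5 = 3.3562
R = v/ω = 1.75/2.0 = 0.8750
x' = 1 + 0.8750·(sin 3.3562 − sin 2.3562) = 0.1949
y' = -0.5 − 0.8750·(cos 3.3562 − cos 2.3562) = -0.2638

(0.1949, -0.2638, 3.3562)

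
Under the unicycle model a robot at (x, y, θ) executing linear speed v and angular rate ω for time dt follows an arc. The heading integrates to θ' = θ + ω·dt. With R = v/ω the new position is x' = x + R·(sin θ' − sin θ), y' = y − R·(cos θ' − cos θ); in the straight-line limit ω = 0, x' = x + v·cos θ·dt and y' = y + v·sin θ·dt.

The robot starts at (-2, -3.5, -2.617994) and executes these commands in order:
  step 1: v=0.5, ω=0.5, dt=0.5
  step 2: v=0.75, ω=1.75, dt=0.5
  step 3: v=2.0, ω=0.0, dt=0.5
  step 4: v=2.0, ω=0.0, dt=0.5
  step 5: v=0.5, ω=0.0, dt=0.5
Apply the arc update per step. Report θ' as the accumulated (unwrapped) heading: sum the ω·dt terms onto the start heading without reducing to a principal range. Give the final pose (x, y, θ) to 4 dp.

step 1: θ'=-2.3680 (R=1.0000) → pose (-2.1987, -3.6506, -2.3680)
step 2: θ'=-1.4930 (R=0.4286) → pose (-2.3265, -3.9905, -1.4930)
step 3: θ'=-1.4930 (straight) → pose (-2.2488, -4.9875, -1.4930)
step 4: θ'=-1.4930 (straight) → pose (-2.1711, -5.9845, -1.4930)
step 5: θ'=-1.4930 (straight) → pose (-2.1517, -6.2337, -1.4930)

(-2.1517, -6.2337, -1.4930)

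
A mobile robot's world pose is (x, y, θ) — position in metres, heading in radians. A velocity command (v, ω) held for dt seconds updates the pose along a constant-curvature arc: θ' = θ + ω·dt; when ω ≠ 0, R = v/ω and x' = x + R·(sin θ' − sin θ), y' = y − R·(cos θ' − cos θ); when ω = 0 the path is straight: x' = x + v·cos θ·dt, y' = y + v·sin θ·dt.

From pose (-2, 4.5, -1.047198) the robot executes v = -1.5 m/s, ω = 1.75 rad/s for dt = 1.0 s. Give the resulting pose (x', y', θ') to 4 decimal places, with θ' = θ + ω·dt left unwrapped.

θ' = -1.0472 + 1.75·1.0 = 0.7028
R = v/ω = -1.5/1.75 = -0.8571
x' = -2 + -0.8571·(sin 0.7028 − sin -1.0472) = -3.2963
y' = 4.5 − -0.8571·(cos 0.7028 − cos -1.0472) = 4.7255

(-3.2963, 4.7255, 0.7028)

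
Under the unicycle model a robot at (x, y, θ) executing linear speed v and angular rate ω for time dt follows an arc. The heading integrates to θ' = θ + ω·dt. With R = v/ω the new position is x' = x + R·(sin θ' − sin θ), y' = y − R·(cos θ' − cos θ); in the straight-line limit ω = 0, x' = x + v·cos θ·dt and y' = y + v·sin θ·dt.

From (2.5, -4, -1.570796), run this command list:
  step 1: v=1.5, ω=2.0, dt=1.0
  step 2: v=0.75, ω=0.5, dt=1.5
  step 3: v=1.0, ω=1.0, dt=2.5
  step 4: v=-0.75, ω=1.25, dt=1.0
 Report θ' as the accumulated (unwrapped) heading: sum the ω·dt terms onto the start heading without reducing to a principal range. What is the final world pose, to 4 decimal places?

(3.1667, -2.0055, 4.9292)

step 1: θ'=0.4292 (R=0.7500) → pose (3.5621, -4.6820, 0.4292)
step 2: θ'=1.1792 (R=1.5000) → pose (4.3243, -3.8905, 1.1792)
step 3: θ'=3.6792 (R=1.0000) → pose (2.8880, -2.6499, 3.6792)
step 4: θ'=4.9292 (R=-0.6000) → pose (3.1667, -2.0055, 4.9292)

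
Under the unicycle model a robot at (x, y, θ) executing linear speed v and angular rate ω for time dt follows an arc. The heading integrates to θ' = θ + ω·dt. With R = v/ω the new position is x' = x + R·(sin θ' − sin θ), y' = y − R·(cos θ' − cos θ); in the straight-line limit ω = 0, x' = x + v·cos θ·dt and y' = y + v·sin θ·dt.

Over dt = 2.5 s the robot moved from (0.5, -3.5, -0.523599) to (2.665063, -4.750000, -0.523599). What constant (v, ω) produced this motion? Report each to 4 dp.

v = 1.0000, ω = 0.0000

Δθ = -0.523599 − -0.523599 = 0.000000
ω = Δθ/dt = 0.000000/2.5 = 0.0000
ω = 0 → v = (Δx·cos θ + Δy·sin θ)/dt = 1.0000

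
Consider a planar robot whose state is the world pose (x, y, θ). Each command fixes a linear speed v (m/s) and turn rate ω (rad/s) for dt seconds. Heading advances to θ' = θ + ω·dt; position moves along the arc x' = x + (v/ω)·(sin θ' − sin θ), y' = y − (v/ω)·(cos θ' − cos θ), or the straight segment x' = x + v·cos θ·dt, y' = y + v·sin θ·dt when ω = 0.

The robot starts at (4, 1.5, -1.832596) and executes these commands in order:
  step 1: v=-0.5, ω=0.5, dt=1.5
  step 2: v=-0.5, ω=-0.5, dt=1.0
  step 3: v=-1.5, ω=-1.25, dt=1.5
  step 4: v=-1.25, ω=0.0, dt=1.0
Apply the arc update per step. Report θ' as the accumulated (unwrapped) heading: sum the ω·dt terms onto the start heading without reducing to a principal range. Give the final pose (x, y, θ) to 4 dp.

(6.5614, 3.4467, -3.4576)

step 1: θ'=-1.0826 (R=-1.0000) → pose (3.9173, 2.2279, -1.0826)
step 2: θ'=-1.5826 (R=1.0000) → pose (3.8005, 2.7087, -1.5826)
step 3: θ'=-3.4576 (R=1.2000) → pose (5.3733, 3.8351, -3.4576)
step 4: θ'=-3.4576 (straight) → pose (6.5614, 3.4467, -3.4576)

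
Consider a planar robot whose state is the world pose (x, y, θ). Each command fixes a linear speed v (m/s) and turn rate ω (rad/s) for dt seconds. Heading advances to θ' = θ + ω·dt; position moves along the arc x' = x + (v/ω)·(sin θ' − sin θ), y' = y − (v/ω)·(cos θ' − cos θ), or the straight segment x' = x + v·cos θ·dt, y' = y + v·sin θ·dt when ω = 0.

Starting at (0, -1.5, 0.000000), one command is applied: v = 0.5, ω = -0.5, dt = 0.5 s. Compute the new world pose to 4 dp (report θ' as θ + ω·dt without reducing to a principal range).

θ' = 0.0000 + -0.5·0.5 = -0.2500
R = v/ω = 0.5/-0.5 = -1.0000
x' = 0 + -1.0000·(sin -0.2500 − sin 0.0000) = 0.2474
y' = -1.5 − -1.0000·(cos -0.2500 − cos 0.0000) = -1.5311

(0.2474, -1.5311, -0.2500)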